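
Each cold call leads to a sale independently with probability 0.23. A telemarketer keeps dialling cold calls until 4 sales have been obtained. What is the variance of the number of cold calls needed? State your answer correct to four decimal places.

Y = total cold calls until the fourth success; negative binomial with r=4, p=0.23.
Var(Y) = r(1−p)/p² = 4·0.77 / 0.23² = 58.223062

58.2231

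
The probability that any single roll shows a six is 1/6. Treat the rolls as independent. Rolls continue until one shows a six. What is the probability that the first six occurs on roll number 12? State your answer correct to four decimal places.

Geometric (trials to first success), p = 0.166667.
P(Y = 12) = (1−p)^11 · p = 0.13459 · 0.166667 = 0.022431

0.0224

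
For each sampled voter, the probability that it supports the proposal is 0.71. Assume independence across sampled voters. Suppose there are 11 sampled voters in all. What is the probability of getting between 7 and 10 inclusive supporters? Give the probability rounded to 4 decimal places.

X ~ Binomial(11, 0.71); P(7 ≤ X ≤ 10) = Σ C(11,k) p^k (1−p)^(11−k) over k:
  k=7: C(11,7)·0.71^7·0.29^4 = 0.212283
  k=8: C(11,8)·0.71^8·0.29^3 = 0.259863
  k=9: C(11,9)·0.71^9·0.29^2 = 0.212072
  k=10: C(11,10)·0.71^10·0.29^1 = 0.103842
Total = 0.788060

0.7881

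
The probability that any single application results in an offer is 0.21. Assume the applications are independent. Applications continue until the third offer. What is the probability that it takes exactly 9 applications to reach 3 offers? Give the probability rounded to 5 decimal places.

0.06303

Y = trial on which the third success occurs; negative binomial, r=3, p=0.21.
P(Y=9) = C(8,2) · p^3 · (1−p)^6
= 28 · 0.009261 · 0.24309 = 0.0630345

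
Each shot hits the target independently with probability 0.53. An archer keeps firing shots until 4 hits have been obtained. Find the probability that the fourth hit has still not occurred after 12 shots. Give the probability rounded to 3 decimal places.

Needing more than 12 shots ⇔ fewer than 4 successes in the first 12. With X ~ Binomial(12, 0.53), P(Y > 12) = P(X ≤ 3).
  k=0: C(12,0)·0.53^0·0.47^12 = 0.00012
  k=1: C(12,1)·0.53^1·0.47^11 = 0.00157
  k=2: C(12,2)·0.53^2·0.47^10 = 0.00975
  k=3: C(12,3)·0.53^3·0.47^9 = 0.03665
P(X ≤ 3) = 0.04809

0.048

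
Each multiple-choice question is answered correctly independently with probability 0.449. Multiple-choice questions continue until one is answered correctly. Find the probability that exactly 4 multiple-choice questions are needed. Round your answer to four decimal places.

0.0751

Geometric (trials to first success), p = 0.449.
P(Y = 4) = (1−p)^3 · p = 0.16728 · 0.449 = 0.075111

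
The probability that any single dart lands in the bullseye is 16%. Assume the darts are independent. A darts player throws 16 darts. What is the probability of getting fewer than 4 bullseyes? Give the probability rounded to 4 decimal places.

0.7540

X ~ Binomial(16, 0.16); P(X ≤ 3) = Σ C(16,k) p^k (1−p)^(16−k) over k:
  k=0: C(16,0)·0.16^0·0.84^16 = 0.061442
  k=1: C(16,1)·0.16^1·0.84^15 = 0.187253
  k=2: C(16,2)·0.16^2·0.84^14 = 0.267505
  k=3: C(16,3)·0.16^3·0.84^13 = 0.237782
Total = 0.753982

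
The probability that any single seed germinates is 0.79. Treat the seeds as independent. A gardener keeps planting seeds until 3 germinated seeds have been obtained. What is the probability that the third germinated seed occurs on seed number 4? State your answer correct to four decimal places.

0.3106

Y = trial on which the third success occurs; negative binomial, r=3, p=0.79.
P(Y=4) = C(3,2) · p^3 · (1−p)^1
= 3 · 0.49304 · 0.21 = 0.310615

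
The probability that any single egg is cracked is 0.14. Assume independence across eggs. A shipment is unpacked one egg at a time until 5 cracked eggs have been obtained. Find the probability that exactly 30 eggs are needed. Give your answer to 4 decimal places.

Y = trial on which the fifth success occurs; negative binomial, r=5, p=0.14.
P(Y=30) = C(29,4) · p^5 · (1−p)^25
= 23751 · 5.3782e-05 · 0.023039 = 0.029430

0.0294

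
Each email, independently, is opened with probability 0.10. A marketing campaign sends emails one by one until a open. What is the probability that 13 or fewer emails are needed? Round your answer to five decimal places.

Y = number of emails to the first success; geometric, p = 0.10.
P(Y ≤ 13) = 1 − (1−p)^13 = 1 − 0.2541866 = 0.7458134

0.74581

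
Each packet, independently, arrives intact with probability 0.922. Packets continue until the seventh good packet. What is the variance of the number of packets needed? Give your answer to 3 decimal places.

0.642

Y = total packets until the seventh success; negative binomial with r=7, p=0.922.
Var(Y) = r(1−p)/p² = 7·0.078 / 0.922² = 0.64229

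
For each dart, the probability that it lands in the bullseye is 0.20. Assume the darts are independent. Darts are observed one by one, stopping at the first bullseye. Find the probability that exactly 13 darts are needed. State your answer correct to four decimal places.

0.0137

Geometric (trials to first success), p = 0.20.
P(Y = 13) = (1−p)^12 · p = 0.068719 · 0.20 = 0.013744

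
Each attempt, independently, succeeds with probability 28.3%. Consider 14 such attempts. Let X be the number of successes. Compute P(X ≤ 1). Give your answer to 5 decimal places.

X ~ Binomial(14, 0.283); P(X ≤ 1) = Σ C(14,k) p^k (1−p)^(14−k) over k:
  k=0: C(14,0)·0.283^0·0.717^14 = 0.0094900
  k=1: C(14,1)·0.283^1·0.717^13 = 0.0524401
Total = 0.0619301

0.06193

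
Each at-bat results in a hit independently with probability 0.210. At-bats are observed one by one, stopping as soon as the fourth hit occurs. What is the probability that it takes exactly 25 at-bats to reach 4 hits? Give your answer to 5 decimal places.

0.02788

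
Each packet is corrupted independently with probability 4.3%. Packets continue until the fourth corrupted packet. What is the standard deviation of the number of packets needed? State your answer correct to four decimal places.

45.5006

Y = total packets until the fourth success; negative binomial with r=4, p=0.043.
SD(Y) = √[r(1−p)/p²] = √(2070.308275) = 45.500640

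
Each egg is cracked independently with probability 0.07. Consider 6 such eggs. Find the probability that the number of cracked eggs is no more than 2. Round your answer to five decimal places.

0.99416

X ~ Binomial(6, 0.07); P(X ≤ 2) = Σ C(6,k) p^k (1−p)^(6−k) over k:
  k=0: C(6,0)·0.07^0·0.93^6 = 0.6469902
  k=1: C(6,1)·0.07^1·0.93^5 = 0.2921891
  k=2: C(6,2)·0.07^2·0.93^4 = 0.0549818
Total = 0.9941611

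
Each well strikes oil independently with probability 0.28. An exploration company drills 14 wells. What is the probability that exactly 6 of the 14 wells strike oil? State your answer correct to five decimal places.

0.10451

X ~ Binomial(n=14, p=0.28).
P(X=6) = C(14,6) · p^6 · (1−p)^8
= 3003 · 0.00048189 · 0.07222 = 0.1045114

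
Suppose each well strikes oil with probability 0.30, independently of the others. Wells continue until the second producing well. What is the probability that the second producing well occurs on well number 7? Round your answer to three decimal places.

0.091

Y = trial on which the second success occurs; negative binomial, r=2, p=0.30.
P(Y=7) = C(6,1) · p^2 · (1−p)^5
= 6 · 0.09 · 0.16807 = 0.09076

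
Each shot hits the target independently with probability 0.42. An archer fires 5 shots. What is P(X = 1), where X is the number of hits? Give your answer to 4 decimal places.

X ~ Binomial(n=5, p=0.42).
P(X=1) = C(5,1) · p^1 · (1−p)^4
= 5 · 0.42 · 0.11316 = 0.237646

0.2376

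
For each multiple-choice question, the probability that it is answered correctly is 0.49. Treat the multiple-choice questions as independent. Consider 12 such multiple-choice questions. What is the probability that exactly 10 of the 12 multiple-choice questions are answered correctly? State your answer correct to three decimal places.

0.014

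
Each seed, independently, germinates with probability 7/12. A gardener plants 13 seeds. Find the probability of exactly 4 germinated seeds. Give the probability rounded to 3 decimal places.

0.031

X ~ Binomial(n=13, p=0.583333).
P(X=4) = C(13,4) · p^4 · (1−p)^9
= 715 · 0.11579 · 0.00037853 = 0.03134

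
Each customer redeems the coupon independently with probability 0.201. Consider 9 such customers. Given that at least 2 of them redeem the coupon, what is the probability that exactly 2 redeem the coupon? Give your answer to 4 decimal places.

X ~ Binomial(9, 0.201). Want P(X=2 | X≥2) = P(X=2) / P(X≥2).
P(X=2) = C(9,2)·0.201^2·0.799^7 = 0.302358
P(X≥2) = 1 − 0.132715 − 0.300478 = 0.566807
Ratio = 0.302358 / 0.566807 = 0.533442

0.5334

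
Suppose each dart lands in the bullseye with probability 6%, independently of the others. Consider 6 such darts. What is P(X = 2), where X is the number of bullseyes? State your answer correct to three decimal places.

0.042

X ~ Binomial(n=6, p=0.06).
P(X=2) = C(6,2) · p^2 · (1−p)^4
= 15 · 0.0036 · 0.78075 = 0.04216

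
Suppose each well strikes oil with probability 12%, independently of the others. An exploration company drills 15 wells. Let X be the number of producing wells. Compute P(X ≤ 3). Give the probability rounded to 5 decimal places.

0.90413

X ~ Binomial(15, 0.12); P(X ≤ 3) = Σ C(15,k) p^k (1−p)^(15−k) over k:
  k=0: C(15,0)·0.12^0·0.88^15 = 0.1469739
  k=1: C(15,1)·0.12^1·0.88^14 = 0.3006283
  k=2: C(15,2)·0.12^2·0.88^13 = 0.2869634
  k=3: C(15,3)·0.12^3·0.88^12 = 0.1695693
Total = 0.9041349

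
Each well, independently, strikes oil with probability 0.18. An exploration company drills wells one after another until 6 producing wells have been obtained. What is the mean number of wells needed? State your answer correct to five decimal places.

Y = total wells until the sixth success; negative binomial with r=6, p=0.18.
E[Y] = r / p = 6 / 0.18 = 33.3333333

33.33333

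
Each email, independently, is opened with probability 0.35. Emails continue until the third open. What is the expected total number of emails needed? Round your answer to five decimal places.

Y = total emails until the third success; negative binomial with r=3, p=0.35.
E[Y] = r / p = 3 / 0.35 = 8.5714286

8.57143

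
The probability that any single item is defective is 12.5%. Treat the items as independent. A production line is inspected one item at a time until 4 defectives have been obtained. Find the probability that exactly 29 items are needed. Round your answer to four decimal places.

0.0284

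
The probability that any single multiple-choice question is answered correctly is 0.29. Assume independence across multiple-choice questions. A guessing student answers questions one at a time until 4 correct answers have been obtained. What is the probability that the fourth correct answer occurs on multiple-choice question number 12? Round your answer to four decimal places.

Y = trial on which the fourth success occurs; negative binomial, r=4, p=0.29.
P(Y=12) = C(11,3) · p^4 · (1−p)^8
= 165 · 0.0070728 · 0.064575 = 0.075360

0.0754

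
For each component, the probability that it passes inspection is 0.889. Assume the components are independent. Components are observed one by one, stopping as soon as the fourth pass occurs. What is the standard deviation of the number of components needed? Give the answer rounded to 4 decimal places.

0.7495

Y = total components until the fourth success; negative binomial with r=4, p=0.889.
SD(Y) = √[r(1−p)/p²] = √(0.561797) = 0.749531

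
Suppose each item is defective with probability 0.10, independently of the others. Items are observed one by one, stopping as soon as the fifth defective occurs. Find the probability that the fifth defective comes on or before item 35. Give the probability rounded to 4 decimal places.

Finishing within 35 items ⇔ at least 5 successes in the first 35. With X ~ Binomial(35, 0.10), P(Y ≤ 35) = 1 − P(X ≤ 4).
  k=0: C(35,0)·0.10^0·0.90^35 = 0.025032
  k=1: C(35,1)·0.10^1·0.90^34 = 0.097345
  k=2: C(35,2)·0.10^2·0.90^33 = 0.183874
  k=3: C(35,3)·0.10^3·0.90^32 = 0.224735
  k=4: C(35,4)·0.10^4·0.90^31 = 0.199764
1 − 0.730749 = 0.269251

0.2693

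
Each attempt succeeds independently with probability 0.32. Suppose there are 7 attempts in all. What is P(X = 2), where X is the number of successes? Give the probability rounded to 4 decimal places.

X ~ Binomial(n=7, p=0.32).
P(X=2) = C(7,2) · p^2 · (1−p)^5
= 21 · 0.1024 · 0.14539 = 0.312654

0.3127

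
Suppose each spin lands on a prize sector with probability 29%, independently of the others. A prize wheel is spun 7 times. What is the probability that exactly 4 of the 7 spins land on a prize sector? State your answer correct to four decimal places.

0.0886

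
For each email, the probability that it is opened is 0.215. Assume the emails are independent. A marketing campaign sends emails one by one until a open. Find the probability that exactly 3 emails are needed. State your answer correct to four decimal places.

Geometric (trials to first success), p = 0.215.
P(Y = 3) = (1−p)^2 · p = 0.61623 · 0.215 = 0.132488

0.1325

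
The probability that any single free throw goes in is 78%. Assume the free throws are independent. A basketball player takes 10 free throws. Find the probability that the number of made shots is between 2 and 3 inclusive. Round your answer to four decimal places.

0.0016

X ~ Binomial(10, 0.78); P(2 ≤ X ≤ 3) = Σ C(10,k) p^k (1−p)^(10−k) over k:
  k=2: C(10,2)·0.78^2·0.22^8 = 0.000150
  k=3: C(10,3)·0.78^3·0.22^7 = 0.001420
Total = 0.001571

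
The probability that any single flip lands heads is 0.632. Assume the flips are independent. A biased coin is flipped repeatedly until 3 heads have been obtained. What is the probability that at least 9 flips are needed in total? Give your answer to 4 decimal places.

0.0327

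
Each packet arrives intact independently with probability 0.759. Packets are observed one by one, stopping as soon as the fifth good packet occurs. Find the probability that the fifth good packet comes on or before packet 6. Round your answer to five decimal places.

Finishing within 6 packets ⇔ at least 5 successes in the first 6. With X ~ Binomial(6, 0.759), P(Y ≤ 6) = 1 − P(X ≤ 4).
  k=0: C(6,0)·0.759^0·0.241^6 = 0.0001959
  k=1: C(6,1)·0.759^1·0.241^5 = 0.0037024
  k=2: C(6,2)·0.759^2·0.241^4 = 0.0291503
  k=3: C(6,3)·0.759^3·0.241^3 = 0.1224071
  k=4: C(6,4)·0.759^4·0.241^2 = 0.2891295
1 − 0.4445852 = 0.5554148

0.55541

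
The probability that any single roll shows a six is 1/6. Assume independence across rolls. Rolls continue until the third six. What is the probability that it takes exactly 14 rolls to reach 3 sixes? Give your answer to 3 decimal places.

Y = trial on which the third success occurs; negative binomial, r=3, p=0.166667.
P(Y=14) = C(13,2) · p^3 · (1−p)^11
= 78 · 0.0046296 · 0.13459 = 0.04860

0.049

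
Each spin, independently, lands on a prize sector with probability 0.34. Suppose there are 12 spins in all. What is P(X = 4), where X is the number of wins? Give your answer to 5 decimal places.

0.23816

X ~ Binomial(n=12, p=0.34).
P(X=4) = C(12,4) · p^4 · (1−p)^8
= 495 · 0.013363 · 0.036004 = 0.2381619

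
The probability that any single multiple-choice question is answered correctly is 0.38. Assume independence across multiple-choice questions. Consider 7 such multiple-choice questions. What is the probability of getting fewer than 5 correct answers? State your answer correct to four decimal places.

X ~ Binomial(7, 0.38); P(X ≤ 4) = Σ C(7,k) p^k (1−p)^(7−k) over k:
  k=0: C(7,0)·0.38^0·0.62^7 = 0.035216
  k=1: C(7,1)·0.38^1·0.62^6 = 0.151089
  k=2: C(7,2)·0.38^2·0.62^5 = 0.277808
  k=3: C(7,3)·0.38^3·0.62^4 = 0.283782
  k=4: C(7,4)·0.38^4·0.62^3 = 0.173931
Total = 0.921827

0.9218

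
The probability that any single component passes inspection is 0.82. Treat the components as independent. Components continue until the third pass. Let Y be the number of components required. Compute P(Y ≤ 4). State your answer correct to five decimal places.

Finishing within 4 components ⇔ at least 3 successes in the first 4. With X ~ Binomial(4, 0.82), P(Y ≤ 4) = 1 − P(X ≤ 2).
  k=0: C(4,0)·0.82^0·0.18^4 = 0.0010498
  k=1: C(4,1)·0.82^1·0.18^3 = 0.0191290
  k=2: C(4,2)·0.82^2·0.18^2 = 0.1307146
1 − 0.1508933 = 0.8491067

0.84911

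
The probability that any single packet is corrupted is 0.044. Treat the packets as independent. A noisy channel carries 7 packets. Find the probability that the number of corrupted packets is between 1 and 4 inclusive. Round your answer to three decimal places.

X ~ Binomial(7, 0.044); P(1 ≤ X ≤ 4) = Σ C(7,k) p^k (1−p)^(7−k) over k:
  k=1: C(7,1)·0.044^1·0.956^6 = 0.23512
  k=2: C(7,2)·0.044^2·0.956^5 = 0.03246
  k=3: C(7,3)·0.044^3·0.956^4 = 0.00249
  k=4: C(7,4)·0.044^4·0.956^3 = 0.00011
Total = 0.27019

0.270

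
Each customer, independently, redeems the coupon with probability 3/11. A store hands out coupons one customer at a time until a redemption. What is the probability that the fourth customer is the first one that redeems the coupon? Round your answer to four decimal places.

0.1049

Geometric (trials to first success), p = 0.272727.
P(Y = 4) = (1−p)^3 · p = 0.38467 · 0.272727 = 0.104911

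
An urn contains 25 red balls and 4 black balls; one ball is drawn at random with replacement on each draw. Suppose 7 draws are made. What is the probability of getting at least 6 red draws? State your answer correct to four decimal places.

0.7501

X ~ Binomial(7, 0.862069); P(X ≥ 6) = Σ C(7,k) p^k (1−p)^(7−k) over k:
  k=6: C(7,6)·0.862069^6·0.137931^1 = 0.396289
  k=7: C(7,7)·0.862069^7·0.137931^0 = 0.353830
Total = 0.750119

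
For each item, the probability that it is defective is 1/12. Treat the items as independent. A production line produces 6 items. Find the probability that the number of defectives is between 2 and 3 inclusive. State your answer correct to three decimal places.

X ~ Binomial(6, 0.083333); P(2 ≤ X ≤ 3) = Σ C(6,k) p^k (1−p)^(6−k) over k:
  k=2: C(6,2)·0.083333^2·0.916667^4 = 0.07355
  k=3: C(6,3)·0.083333^3·0.916667^3 = 0.00891
Total = 0.08246

0.082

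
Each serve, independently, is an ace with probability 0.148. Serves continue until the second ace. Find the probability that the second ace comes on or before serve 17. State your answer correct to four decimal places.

Finishing within 17 serves ⇔ at least 2 successes in the first 17. With X ~ Binomial(17, 0.148), P(Y ≤ 17) = 1 − P(X ≤ 1).
  k=0: C(17,0)·0.148^0·0.852^17 = 0.065686
  k=1: C(17,1)·0.148^1·0.852^16 = 0.193974
1 − 0.259660 = 0.740340

0.7403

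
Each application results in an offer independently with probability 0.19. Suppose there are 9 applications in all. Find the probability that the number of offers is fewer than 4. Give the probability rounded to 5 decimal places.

0.92699

X ~ Binomial(9, 0.19); P(X ≤ 3) = Σ C(9,k) p^k (1−p)^(9−k) over k:
  k=0: C(9,0)·0.19^0·0.81^9 = 0.1500946
  k=1: C(9,1)·0.19^1·0.81^8 = 0.3168665
  k=2: C(9,2)·0.19^2·0.81^7 = 0.2973068
  k=3: C(9,3)·0.19^3·0.81^6 = 0.1627235
Total = 0.9269914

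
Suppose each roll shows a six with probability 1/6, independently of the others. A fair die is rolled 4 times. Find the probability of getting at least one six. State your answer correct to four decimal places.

P(at least one) = 1 − P(none) = 1 − (1 − 0.166667)^4
= 1 − 0.482253 = 0.517747

0.5177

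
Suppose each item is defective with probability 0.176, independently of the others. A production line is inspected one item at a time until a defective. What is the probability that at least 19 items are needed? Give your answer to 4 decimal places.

0.0307

Y = number of items to the first success; geometric, p = 0.176.
P(Y > 18) = P(first 18 all fail) = (1−p)^18 = 0.030668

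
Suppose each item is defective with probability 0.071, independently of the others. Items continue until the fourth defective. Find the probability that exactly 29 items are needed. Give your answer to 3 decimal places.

0.013

Y = trial on which the fourth success occurs; negative binomial, r=4, p=0.071.
P(Y=29) = C(28,3) · p^4 · (1−p)^25
= 3276 · 2.5412e-05 · 0.15863 = 0.01321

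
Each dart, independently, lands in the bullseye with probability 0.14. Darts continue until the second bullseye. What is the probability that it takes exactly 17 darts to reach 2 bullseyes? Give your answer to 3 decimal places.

0.033

Y = trial on which the second success occurs; negative binomial, r=2, p=0.14.
P(Y=17) = C(16,1) · p^2 · (1−p)^15
= 16 · 0.0196 · 0.10411 = 0.03265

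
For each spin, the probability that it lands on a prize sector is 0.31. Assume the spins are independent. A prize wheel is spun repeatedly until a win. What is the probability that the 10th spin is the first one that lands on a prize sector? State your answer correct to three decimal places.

0.011

Geometric (trials to first success), p = 0.31.
P(Y = 10) = (1−p)^9 · p = 0.035452 · 0.31 = 0.01099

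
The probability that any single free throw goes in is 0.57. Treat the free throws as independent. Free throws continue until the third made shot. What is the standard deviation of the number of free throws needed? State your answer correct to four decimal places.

1.9926

Y = total free throws until the third success; negative binomial with r=3, p=0.57.
SD(Y) = √[r(1−p)/p²] = √(3.970452) = 1.992599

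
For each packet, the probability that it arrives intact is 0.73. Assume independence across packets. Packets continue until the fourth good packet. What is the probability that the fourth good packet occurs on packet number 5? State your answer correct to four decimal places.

Y = trial on which the fourth success occurs; negative binomial, r=4, p=0.73.
P(Y=5) = C(4,3) · p^4 · (1−p)^1
= 4 · 0.28398 · 0.27 = 0.306701

0.3067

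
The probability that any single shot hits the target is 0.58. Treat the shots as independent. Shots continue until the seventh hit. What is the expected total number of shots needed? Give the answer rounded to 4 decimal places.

12.0690

Y = total shots until the seventh success; negative binomial with r=7, p=0.58.
E[Y] = r / p = 7 / 0.58 = 12.068966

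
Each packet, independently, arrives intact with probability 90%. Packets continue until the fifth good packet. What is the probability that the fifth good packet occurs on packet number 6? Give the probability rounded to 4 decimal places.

Y = trial on which the fifth success occurs; negative binomial, r=5, p=0.90.
P(Y=6) = C(5,4) · p^5 · (1−p)^1
= 5 · 0.59049 · 0.1 = 0.295245

0.2952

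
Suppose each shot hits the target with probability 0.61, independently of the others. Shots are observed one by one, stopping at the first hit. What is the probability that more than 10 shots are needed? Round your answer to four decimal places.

Y = number of shots to the first success; geometric, p = 0.61.
P(Y > 10) = P(first 10 all fail) = (1−p)^10 = 0.000081

0.0001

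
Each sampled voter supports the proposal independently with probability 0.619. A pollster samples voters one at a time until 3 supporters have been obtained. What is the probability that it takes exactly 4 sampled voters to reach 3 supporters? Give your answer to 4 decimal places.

Y = trial on which the third success occurs; negative binomial, r=3, p=0.619.
P(Y=4) = C(3,2) · p^3 · (1−p)^1
= 3 · 0.23718 · 0.381 = 0.271093

0.2711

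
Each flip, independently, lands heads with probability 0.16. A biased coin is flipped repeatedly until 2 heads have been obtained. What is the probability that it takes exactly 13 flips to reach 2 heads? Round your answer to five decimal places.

0.04513

Y = trial on which the second success occurs; negative binomial, r=2, p=0.16.
P(Y=13) = C(12,1) · p^2 · (1−p)^11
= 12 · 0.0256 · 0.14692 = 0.0451329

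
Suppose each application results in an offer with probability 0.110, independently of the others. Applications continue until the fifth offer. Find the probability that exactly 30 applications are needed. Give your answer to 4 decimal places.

Y = trial on which the fifth success occurs; negative binomial, r=5, p=0.11.
P(Y=30) = C(29,4) · p^5 · (1−p)^25
= 23751 · 1.6105e-05 · 0.054294 = 0.020768

0.0208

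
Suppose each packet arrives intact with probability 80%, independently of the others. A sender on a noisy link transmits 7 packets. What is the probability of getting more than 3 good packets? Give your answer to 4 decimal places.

0.9667

X ~ Binomial(7, 0.80); P(X ≥ 4) = Σ C(7,k) p^k (1−p)^(7−k) over k:
  k=4: C(7,4)·0.80^4·0.20^3 = 0.114688
  k=5: C(7,5)·0.80^5·0.20^2 = 0.275251
  k=6: C(7,6)·0.80^6·0.20^1 = 0.367002
  k=7: C(7,7)·0.80^7·0.20^0 = 0.209715
Total = 0.966656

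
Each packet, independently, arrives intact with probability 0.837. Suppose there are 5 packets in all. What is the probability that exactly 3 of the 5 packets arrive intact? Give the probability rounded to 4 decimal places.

0.1558

X ~ Binomial(n=5, p=0.837).
P(X=3) = C(5,3) · p^3 · (1−p)^2
= 10 · 0.58638 · 0.026569 = 0.155794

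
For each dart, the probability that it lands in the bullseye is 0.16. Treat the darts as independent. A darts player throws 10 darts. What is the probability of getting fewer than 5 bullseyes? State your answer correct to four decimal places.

0.9870

X ~ Binomial(10, 0.16); P(X ≤ 4) = Σ C(10,k) p^k (1−p)^(10−k) over k:
  k=0: C(10,0)·0.16^0·0.84^10 = 0.174901
  k=1: C(10,1)·0.16^1·0.84^9 = 0.333145
  k=2: C(10,2)·0.16^2·0.84^8 = 0.285553
  k=3: C(10,3)·0.16^3·0.84^7 = 0.145043
  k=4: C(10,4)·0.16^4·0.84^6 = 0.048348
Total = 0.986990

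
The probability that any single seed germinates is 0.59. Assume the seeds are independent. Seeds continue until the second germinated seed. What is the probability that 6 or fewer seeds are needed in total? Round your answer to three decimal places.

0.954

Finishing within 6 seeds ⇔ at least 2 successes in the first 6. With X ~ Binomial(6, 0.59), P(Y ≤ 6) = 1 − P(X ≤ 1).
  k=0: C(6,0)·0.59^0·0.41^6 = 0.00475
  k=1: C(6,1)·0.59^1·0.41^5 = 0.04101
1 − 0.04576 = 0.95424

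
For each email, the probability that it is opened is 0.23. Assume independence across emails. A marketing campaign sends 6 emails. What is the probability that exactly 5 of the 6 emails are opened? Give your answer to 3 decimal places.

0.003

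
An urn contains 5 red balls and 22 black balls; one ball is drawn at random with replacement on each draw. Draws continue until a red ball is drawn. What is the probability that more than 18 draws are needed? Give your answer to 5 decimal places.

Y = number of draws to the first success; geometric, p = 0.185185.
P(Y > 18) = P(first 18 all fail) = (1−p)^18 = 0.0250646

0.02506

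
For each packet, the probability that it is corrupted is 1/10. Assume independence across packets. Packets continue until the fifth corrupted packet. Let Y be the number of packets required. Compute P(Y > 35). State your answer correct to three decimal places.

0.731

Needing more than 35 packets ⇔ fewer than 5 successes in the first 35. With X ~ Binomial(35, 0.10), P(Y > 35) = P(X ≤ 4).
  k=0: C(35,0)·0.10^0·0.90^35 = 0.02503
  k=1: C(35,1)·0.10^1·0.90^34 = 0.09734
  k=2: C(35,2)·0.10^2·0.90^33 = 0.18387
  k=3: C(35,3)·0.10^3·0.90^32 = 0.22473
  k=4: C(35,4)·0.10^4·0.90^31 = 0.19976
P(X ≤ 4) = 0.73075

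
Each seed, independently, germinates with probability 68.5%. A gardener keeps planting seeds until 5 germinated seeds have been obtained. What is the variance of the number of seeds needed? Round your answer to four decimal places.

3.3566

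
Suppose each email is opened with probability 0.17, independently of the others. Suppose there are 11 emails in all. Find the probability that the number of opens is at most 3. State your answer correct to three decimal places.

0.899

X ~ Binomial(11, 0.17); P(X ≤ 3) = Σ C(11,k) p^k (1−p)^(11−k) over k:
  k=0: C(11,0)·0.17^0·0.83^11 = 0.12878
  k=1: C(11,1)·0.17^1·0.83^10 = 0.29015
  k=2: C(11,2)·0.17^2·0.83^9 = 0.29714
  k=3: C(11,3)·0.17^3·0.83^8 = 0.18258
Total = 0.89866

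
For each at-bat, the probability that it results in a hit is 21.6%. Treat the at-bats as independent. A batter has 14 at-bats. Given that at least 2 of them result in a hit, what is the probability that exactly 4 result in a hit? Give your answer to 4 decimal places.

0.2278

X ~ Binomial(14, 0.216). Want P(X=4 | X≥2) = P(X=4) / P(X≥2).
P(X=4) = C(14,4)·0.216^4·0.784^10 = 0.191166
P(X≥2) = 1 − 0.033146 − 0.127847 = 0.839007
Ratio = 0.191166 / 0.839007 = 0.227847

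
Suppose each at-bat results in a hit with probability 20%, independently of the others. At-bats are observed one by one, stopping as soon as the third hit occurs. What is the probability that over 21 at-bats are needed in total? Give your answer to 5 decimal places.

0.17870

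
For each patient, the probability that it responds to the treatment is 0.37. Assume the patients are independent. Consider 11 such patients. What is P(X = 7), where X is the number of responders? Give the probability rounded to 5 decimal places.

0.04935

X ~ Binomial(n=11, p=0.37).
P(X=7) = C(11,7) · p^7 · (1−p)^4
= 330 · 0.00094932 · 0.15753 = 0.0493501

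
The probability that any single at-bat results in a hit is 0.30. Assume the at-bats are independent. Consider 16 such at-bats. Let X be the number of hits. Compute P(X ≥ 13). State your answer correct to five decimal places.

0.00003

X ~ Binomial(16, 0.30); P(X ≥ 13) = Σ C(16,k) p^k (1−p)^(16−k) over k:
  k=13: C(16,13)·0.30^13·0.70^3 = 0.0000306
  k=14: C(16,14)·0.30^14·0.70^2 = 0.0000028
  k=15: C(16,15)·0.30^15·0.70^1 = 0.0000002
  k=16: C(16,16)·0.30^16·0.70^0 = 0.0000000
Total = 0.0000336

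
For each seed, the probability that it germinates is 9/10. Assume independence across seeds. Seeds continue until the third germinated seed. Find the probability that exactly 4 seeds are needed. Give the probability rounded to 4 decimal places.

Y = trial on which the third success occurs; negative binomial, r=3, p=0.90.
P(Y=4) = C(3,2) · p^3 · (1−p)^1
= 3 · 0.729 · 0.1 = 0.218700

0.2187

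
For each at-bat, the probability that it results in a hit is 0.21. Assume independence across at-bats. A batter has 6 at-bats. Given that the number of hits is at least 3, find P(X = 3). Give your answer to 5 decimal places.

0.81866

X ~ Binomial(6, 0.21). Want P(X=3 | X≥3) = P(X=3) / P(X≥3).
P(X=3) = C(6,3)·0.21^3·0.79^3 = 0.0913207
P(X≥3) = 1 − 0.2430875 − 0.3877091 − 0.2576548 = 0.1115487
Ratio = 0.0913207 / 0.1115487 = 0.8186624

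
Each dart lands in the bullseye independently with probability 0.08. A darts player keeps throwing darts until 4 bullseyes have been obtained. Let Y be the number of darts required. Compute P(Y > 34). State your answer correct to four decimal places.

0.7125

Needing more than 34 darts ⇔ fewer than 4 successes in the first 34. With X ~ Binomial(34, 0.08), P(Y > 34) = P(X ≤ 3).
  k=0: C(34,0)·0.08^0·0.92^34 = 0.058720
  k=1: C(34,1)·0.08^1·0.92^33 = 0.173607
  k=2: C(34,2)·0.08^2·0.92^32 = 0.249088
  k=3: C(34,3)·0.08^3·0.92^31 = 0.231038
P(X ≤ 3) = 0.712454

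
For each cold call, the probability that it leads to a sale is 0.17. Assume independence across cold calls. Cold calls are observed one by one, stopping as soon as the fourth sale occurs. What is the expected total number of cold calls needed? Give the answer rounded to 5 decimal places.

23.52941

Y = total cold calls until the fourth success; negative binomial with r=4, p=0.17.
E[Y] = r / p = 4 / 0.17 = 23.5294118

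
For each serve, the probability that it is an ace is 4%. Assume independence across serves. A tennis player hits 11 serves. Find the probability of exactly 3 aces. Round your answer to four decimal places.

X ~ Binomial(n=11, p=0.04).
P(X=3) = C(11,3) · p^3 · (1−p)^8
= 165 · 6.4e-05 · 0.72139 = 0.007618

0.0076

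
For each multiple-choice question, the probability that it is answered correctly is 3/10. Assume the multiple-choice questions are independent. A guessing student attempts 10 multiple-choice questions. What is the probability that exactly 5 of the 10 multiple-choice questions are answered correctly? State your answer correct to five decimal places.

0.10292

X ~ Binomial(n=10, p=0.30).
P(X=5) = C(10,5) · p^5 · (1−p)^5
= 252 · 0.00243 · 0.16807 = 0.1029193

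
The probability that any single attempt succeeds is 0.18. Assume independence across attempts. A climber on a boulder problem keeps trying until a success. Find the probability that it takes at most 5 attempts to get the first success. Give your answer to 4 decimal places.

0.6293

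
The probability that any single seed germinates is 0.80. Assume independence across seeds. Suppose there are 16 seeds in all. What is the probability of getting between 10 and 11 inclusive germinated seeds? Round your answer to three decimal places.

X ~ Binomial(16, 0.80); P(10 ≤ X ≤ 11) = Σ C(16,k) p^k (1−p)^(16−k) over k:
  k=10: C(16,10)·0.80^10·0.20^6 = 0.05503
  k=11: C(16,11)·0.80^11·0.20^5 = 0.12007
Total = 0.17510

0.175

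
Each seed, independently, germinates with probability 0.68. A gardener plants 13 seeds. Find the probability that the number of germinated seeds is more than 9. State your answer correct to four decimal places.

X ~ Binomial(13, 0.68); P(X ≥ 10) = Σ C(13,k) p^k (1−p)^(13−k) over k:
  k=10: C(13,10)·0.68^10·0.32^3 = 0.198109
  k=11: C(13,11)·0.68^11·0.32^2 = 0.114813
  k=12: C(13,12)·0.68^12·0.32^1 = 0.040663
  k=13: C(13,13)·0.68^13·0.32^0 = 0.006647
Total = 0.360233

0.3602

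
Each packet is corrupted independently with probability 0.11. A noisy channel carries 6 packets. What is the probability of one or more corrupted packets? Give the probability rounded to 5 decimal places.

P(at least one) = 1 − P(none) = 1 − (1 − 0.11)^6
= 1 − 0.4969813 = 0.5030187

0.50302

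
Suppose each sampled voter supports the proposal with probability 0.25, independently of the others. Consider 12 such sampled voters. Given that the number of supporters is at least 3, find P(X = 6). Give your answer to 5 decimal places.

X ~ Binomial(12, 0.25). Want P(X=6 | X≥3) = P(X=6) / P(X≥3).
P(X=6) = C(12,6)·0.25^6·0.75^6 = 0.0401495
P(X≥3) = 1 − 0.0316764 − 0.1267054 − 0.2322932 = 0.6093250
Ratio = 0.0401495 / 0.6093250 = 0.0658917

0.06589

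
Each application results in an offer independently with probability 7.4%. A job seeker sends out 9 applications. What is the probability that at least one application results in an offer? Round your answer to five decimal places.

P(at least one) = 1 − P(none) = 1 − (1 − 0.074)^9
= 1 − 0.5006093 = 0.4993907

0.49939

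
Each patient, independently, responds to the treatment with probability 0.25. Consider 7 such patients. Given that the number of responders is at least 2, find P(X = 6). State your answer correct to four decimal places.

X ~ Binomial(7, 0.25). Want P(X=6 | X≥2) = P(X=6) / P(X≥2).
P(X=6) = C(7,6)·0.25^6·0.75^1 = 0.001282
P(X≥2) = 1 − 0.133484 − 0.311462 = 0.555054
Ratio = 0.001282 / 0.555054 = 0.002309

0.0023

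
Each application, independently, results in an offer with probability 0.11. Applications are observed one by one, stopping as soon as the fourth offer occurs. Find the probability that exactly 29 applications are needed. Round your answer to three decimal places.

0.026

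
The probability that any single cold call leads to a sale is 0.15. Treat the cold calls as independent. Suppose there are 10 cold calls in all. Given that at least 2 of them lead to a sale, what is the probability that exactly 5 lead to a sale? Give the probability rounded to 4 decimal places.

0.0186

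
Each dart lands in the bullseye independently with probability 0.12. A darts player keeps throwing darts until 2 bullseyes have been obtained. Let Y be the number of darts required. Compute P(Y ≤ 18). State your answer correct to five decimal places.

0.65400

Finishing within 18 darts ⇔ at least 2 successes in the first 18. With X ~ Binomial(18, 0.12), P(Y ≤ 18) = 1 − P(X ≤ 1).
  k=0: C(18,0)·0.12^0·0.88^18 = 0.1001586
  k=1: C(18,1)·0.12^1·0.88^17 = 0.2458438
1 − 0.3460023 = 0.6539977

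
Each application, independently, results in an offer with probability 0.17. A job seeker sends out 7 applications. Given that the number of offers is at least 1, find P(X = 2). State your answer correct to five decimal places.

X ~ Binomial(7, 0.17). Want P(X=2 | X≥1) = P(X=2) / P(X≥1).
P(X=2) = C(7,2)·0.17^2·0.83^5 = 0.2390604
P(X≥1) = 1 − 0.2713605 = 0.7286395
Ratio = 0.2390604 / 0.7286395 = 0.3280914

0.32809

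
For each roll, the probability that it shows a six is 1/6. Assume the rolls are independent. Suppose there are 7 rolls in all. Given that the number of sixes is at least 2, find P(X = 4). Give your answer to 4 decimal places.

X ~ Binomial(7, 0.166667). Want P(X=4 | X≥2) = P(X=4) / P(X≥2).
P(X=4) = C(7,4)·0.166667^4·0.833333^3 = 0.015629
P(X≥2) = 1 − 0.279082 − 0.390714 = 0.330204
Ratio = 0.015629 / 0.330204 = 0.047330

0.0473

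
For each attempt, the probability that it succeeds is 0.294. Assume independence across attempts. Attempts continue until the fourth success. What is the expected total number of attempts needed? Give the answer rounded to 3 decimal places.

Y = total attempts until the fourth success; negative binomial with r=4, p=0.294.
E[Y] = r / p = 4 / 0.294 = 13.60544

13.605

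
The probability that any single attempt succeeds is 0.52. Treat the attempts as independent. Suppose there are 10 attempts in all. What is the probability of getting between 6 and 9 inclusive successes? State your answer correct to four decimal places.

0.4256

X ~ Binomial(10, 0.52); P(6 ≤ X ≤ 9) = Σ C(10,k) p^k (1−p)^(10−k) over k:
  k=6: C(10,6)·0.52^6·0.48^4 = 0.220396
  k=7: C(10,7)·0.52^7·0.48^3 = 0.136436
  k=8: C(10,8)·0.52^8·0.48^2 = 0.055427
  k=9: C(10,9)·0.52^9·0.48^1 = 0.013344
Total = 0.425603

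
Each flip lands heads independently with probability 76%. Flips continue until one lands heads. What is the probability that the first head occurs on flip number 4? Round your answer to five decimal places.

0.01051

Geometric (trials to first success), p = 0.76.
P(Y = 4) = (1−p)^3 · p = 0.013824 · 0.76 = 0.0105062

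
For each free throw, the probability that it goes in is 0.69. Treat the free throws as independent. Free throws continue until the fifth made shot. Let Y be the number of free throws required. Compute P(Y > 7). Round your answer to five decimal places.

0.37572

Needing more than 7 free throws ⇔ fewer than 5 successes in the first 7. With X ~ Binomial(7, 0.69), P(Y > 7) = P(X ≤ 4).
  k=0: C(7,0)·0.69^0·0.31^7 = 0.0002751
  k=1: C(7,1)·0.69^1·0.31^6 = 0.0042866
  k=2: C(7,2)·0.69^2·0.31^5 = 0.0286237
  k=3: C(7,3)·0.69^3·0.31^4 = 0.1061847
  k=4: C(7,4)·0.69^4·0.31^3 = 0.2363467
P(X ≤ 4) = 0.3757169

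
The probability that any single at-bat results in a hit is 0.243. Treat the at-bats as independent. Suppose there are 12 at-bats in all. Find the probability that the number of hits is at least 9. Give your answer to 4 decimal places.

0.0003

X ~ Binomial(12, 0.243); P(X ≥ 9) = Σ C(12,k) p^k (1−p)^(12−k) over k:
  k=9: C(12,9)·0.243^9·0.757^3 = 0.000282
  k=10: C(12,10)·0.243^10·0.757^2 = 0.000027
  k=11: C(12,11)·0.243^11·0.757^1 = 0.000002
  k=12: C(12,12)·0.243^12·0.757^0 = 0.000000
Total = 0.000311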